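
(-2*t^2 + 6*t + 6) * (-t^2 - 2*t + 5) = 2*t^4 - 2*t^3 - 28*t^2 + 18*t + 30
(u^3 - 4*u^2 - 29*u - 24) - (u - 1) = u^3 - 4*u^2 - 30*u - 23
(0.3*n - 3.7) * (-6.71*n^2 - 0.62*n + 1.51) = -2.013*n^3 + 24.641*n^2 + 2.747*n - 5.587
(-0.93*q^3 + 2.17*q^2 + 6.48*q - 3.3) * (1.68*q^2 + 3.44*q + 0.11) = -1.5624*q^5 + 0.4464*q^4 + 18.2489*q^3 + 16.9859*q^2 - 10.6392*q - 0.363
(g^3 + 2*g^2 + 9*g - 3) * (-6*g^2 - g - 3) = -6*g^5 - 13*g^4 - 59*g^3 + 3*g^2 - 24*g + 9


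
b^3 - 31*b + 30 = (b - 5)*(b - 1)*(b + 6)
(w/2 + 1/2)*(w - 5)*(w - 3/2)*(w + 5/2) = w^4/2 - 3*w^3/2 - 51*w^2/8 + 5*w + 75/8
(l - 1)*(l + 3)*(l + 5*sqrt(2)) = l^3 + 2*l^2 + 5*sqrt(2)*l^2 - 3*l + 10*sqrt(2)*l - 15*sqrt(2)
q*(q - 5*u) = q^2 - 5*q*u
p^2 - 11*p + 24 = (p - 8)*(p - 3)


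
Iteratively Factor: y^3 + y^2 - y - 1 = (y + 1)*(y^2 - 1) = (y + 1)^2*(y - 1)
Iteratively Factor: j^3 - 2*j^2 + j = (j - 1)*(j^2 - j) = j*(j - 1)*(j - 1)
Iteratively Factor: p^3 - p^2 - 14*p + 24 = (p + 4)*(p^2 - 5*p + 6) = (p - 2)*(p + 4)*(p - 3)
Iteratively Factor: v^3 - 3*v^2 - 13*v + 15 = (v - 1)*(v^2 - 2*v - 15) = (v - 5)*(v - 1)*(v + 3)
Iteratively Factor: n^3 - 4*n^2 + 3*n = (n)*(n^2 - 4*n + 3) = n*(n - 3)*(n - 1)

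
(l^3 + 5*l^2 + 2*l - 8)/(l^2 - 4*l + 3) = (l^2 + 6*l + 8)/(l - 3)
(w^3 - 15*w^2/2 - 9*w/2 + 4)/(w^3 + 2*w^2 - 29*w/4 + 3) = 2*(w^2 - 7*w - 8)/(2*w^2 + 5*w - 12)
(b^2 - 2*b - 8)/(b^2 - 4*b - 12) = (b - 4)/(b - 6)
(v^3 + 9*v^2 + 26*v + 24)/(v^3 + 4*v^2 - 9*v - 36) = (v + 2)/(v - 3)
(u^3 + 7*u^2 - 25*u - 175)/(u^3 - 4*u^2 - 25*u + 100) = (u + 7)/(u - 4)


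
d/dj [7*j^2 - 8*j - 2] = 14*j - 8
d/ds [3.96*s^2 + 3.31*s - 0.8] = 7.92*s + 3.31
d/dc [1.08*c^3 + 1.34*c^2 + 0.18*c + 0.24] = 3.24*c^2 + 2.68*c + 0.18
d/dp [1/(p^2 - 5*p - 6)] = (5 - 2*p)/(-p^2 + 5*p + 6)^2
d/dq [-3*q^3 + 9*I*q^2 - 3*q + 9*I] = -9*q^2 + 18*I*q - 3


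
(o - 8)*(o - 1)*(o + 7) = o^3 - 2*o^2 - 55*o + 56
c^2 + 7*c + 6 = (c + 1)*(c + 6)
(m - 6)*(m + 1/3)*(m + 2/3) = m^3 - 5*m^2 - 52*m/9 - 4/3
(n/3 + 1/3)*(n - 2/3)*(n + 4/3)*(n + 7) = n^4/3 + 26*n^3/9 + 103*n^2/27 - 22*n/27 - 56/27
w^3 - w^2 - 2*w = w*(w - 2)*(w + 1)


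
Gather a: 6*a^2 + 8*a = 6*a^2 + 8*a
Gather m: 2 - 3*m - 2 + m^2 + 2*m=m^2 - m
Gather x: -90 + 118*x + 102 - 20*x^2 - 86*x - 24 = -20*x^2 + 32*x - 12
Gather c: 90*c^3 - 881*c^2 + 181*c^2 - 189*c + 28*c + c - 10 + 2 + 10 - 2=90*c^3 - 700*c^2 - 160*c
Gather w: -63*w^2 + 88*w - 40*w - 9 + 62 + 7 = -63*w^2 + 48*w + 60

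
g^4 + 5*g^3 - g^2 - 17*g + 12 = (g - 1)^2*(g + 3)*(g + 4)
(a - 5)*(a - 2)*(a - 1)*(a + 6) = a^4 - 2*a^3 - 31*a^2 + 92*a - 60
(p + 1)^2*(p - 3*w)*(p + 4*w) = p^4 + p^3*w + 2*p^3 - 12*p^2*w^2 + 2*p^2*w + p^2 - 24*p*w^2 + p*w - 12*w^2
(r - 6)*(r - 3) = r^2 - 9*r + 18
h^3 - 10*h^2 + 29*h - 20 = (h - 5)*(h - 4)*(h - 1)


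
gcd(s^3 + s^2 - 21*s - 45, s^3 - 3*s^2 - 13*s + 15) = s^2 - 2*s - 15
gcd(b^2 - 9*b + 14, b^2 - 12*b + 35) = b - 7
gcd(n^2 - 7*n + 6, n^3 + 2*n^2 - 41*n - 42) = n - 6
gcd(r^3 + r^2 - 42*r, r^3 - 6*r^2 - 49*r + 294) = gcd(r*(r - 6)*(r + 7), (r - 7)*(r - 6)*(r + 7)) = r^2 + r - 42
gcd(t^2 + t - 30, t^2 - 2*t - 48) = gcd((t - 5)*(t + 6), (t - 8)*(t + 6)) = t + 6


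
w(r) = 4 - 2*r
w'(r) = -2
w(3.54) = -3.08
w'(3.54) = -2.00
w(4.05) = -4.10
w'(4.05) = -2.00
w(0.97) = 2.06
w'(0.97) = -2.00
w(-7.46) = 18.92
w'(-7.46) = -2.00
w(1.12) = 1.76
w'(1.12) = -2.00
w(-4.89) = 13.78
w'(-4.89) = -2.00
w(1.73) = 0.54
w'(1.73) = -2.00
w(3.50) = -3.00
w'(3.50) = -2.00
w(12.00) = -20.00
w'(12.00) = -2.00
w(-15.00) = 34.00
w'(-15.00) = -2.00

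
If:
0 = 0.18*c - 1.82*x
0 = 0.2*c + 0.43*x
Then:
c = 0.00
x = 0.00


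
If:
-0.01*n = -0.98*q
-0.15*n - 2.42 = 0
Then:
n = -16.13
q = -0.16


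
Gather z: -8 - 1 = -9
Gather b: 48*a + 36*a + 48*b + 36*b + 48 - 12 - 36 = 84*a + 84*b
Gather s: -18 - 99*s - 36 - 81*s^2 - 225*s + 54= -81*s^2 - 324*s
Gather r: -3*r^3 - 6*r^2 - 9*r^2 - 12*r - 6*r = -3*r^3 - 15*r^2 - 18*r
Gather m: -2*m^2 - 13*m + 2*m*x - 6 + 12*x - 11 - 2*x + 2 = -2*m^2 + m*(2*x - 13) + 10*x - 15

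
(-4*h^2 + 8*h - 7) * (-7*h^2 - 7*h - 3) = 28*h^4 - 28*h^3 + 5*h^2 + 25*h + 21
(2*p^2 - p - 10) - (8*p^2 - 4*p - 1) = -6*p^2 + 3*p - 9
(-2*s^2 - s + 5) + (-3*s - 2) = -2*s^2 - 4*s + 3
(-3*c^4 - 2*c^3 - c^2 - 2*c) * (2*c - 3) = -6*c^5 + 5*c^4 + 4*c^3 - c^2 + 6*c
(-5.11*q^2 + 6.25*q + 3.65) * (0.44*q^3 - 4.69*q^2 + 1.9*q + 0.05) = -2.2484*q^5 + 26.7159*q^4 - 37.4155*q^3 - 5.499*q^2 + 7.2475*q + 0.1825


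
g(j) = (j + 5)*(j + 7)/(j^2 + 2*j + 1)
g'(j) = (-2*j - 2)*(j + 5)*(j + 7)/(j^2 + 2*j + 1)^2 + (j + 5)/(j^2 + 2*j + 1) + (j + 7)/(j^2 + 2*j + 1)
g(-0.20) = 51.00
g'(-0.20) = -109.38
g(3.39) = 4.52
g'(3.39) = -1.09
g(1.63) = 8.27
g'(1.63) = -4.08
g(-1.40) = 126.00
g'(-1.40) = 687.50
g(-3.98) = 0.35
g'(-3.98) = 0.69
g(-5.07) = -0.01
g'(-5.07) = 0.11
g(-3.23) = 1.34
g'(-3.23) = 2.32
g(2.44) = 5.94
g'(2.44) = -2.02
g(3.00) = 5.00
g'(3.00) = -1.38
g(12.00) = 1.91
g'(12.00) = -0.08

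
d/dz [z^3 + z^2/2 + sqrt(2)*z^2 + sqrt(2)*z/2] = 3*z^2 + z + 2*sqrt(2)*z + sqrt(2)/2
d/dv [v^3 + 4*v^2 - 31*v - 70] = 3*v^2 + 8*v - 31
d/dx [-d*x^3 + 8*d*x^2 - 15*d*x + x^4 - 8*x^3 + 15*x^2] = -3*d*x^2 + 16*d*x - 15*d + 4*x^3 - 24*x^2 + 30*x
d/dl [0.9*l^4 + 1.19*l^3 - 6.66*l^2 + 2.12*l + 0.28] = 3.6*l^3 + 3.57*l^2 - 13.32*l + 2.12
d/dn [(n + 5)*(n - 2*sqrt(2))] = 2*n - 2*sqrt(2) + 5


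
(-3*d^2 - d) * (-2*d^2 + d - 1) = 6*d^4 - d^3 + 2*d^2 + d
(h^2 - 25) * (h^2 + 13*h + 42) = h^4 + 13*h^3 + 17*h^2 - 325*h - 1050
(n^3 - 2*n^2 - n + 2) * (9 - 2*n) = -2*n^4 + 13*n^3 - 16*n^2 - 13*n + 18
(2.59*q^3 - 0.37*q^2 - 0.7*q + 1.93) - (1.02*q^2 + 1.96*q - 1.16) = 2.59*q^3 - 1.39*q^2 - 2.66*q + 3.09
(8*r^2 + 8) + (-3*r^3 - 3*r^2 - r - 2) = -3*r^3 + 5*r^2 - r + 6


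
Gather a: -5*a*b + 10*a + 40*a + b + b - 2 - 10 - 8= a*(50 - 5*b) + 2*b - 20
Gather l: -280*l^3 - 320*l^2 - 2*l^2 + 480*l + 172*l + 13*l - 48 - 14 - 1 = -280*l^3 - 322*l^2 + 665*l - 63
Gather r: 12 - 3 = 9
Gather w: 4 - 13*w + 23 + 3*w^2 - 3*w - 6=3*w^2 - 16*w + 21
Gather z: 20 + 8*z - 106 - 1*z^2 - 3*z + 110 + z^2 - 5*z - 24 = 0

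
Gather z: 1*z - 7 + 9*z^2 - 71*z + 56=9*z^2 - 70*z + 49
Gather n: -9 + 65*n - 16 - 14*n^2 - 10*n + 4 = -14*n^2 + 55*n - 21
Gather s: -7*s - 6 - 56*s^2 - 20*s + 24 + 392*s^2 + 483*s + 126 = 336*s^2 + 456*s + 144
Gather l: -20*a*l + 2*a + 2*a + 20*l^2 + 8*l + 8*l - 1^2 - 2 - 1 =4*a + 20*l^2 + l*(16 - 20*a) - 4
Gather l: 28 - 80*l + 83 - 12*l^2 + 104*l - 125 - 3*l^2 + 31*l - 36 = -15*l^2 + 55*l - 50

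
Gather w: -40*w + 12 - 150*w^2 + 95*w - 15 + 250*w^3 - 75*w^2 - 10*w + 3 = 250*w^3 - 225*w^2 + 45*w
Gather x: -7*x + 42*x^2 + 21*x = 42*x^2 + 14*x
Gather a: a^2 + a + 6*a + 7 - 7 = a^2 + 7*a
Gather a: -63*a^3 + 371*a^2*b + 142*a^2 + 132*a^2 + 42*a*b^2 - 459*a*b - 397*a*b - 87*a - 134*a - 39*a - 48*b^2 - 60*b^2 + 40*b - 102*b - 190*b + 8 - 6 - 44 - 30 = -63*a^3 + a^2*(371*b + 274) + a*(42*b^2 - 856*b - 260) - 108*b^2 - 252*b - 72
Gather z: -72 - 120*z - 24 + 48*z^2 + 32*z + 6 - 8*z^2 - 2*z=40*z^2 - 90*z - 90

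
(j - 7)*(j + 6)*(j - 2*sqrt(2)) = j^3 - 2*sqrt(2)*j^2 - j^2 - 42*j + 2*sqrt(2)*j + 84*sqrt(2)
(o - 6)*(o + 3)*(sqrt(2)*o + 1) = sqrt(2)*o^3 - 3*sqrt(2)*o^2 + o^2 - 18*sqrt(2)*o - 3*o - 18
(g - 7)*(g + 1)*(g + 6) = g^3 - 43*g - 42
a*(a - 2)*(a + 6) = a^3 + 4*a^2 - 12*a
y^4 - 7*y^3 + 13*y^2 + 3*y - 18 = (y - 3)^2*(y - 2)*(y + 1)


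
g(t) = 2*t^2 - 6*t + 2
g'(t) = 4*t - 6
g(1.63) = -2.47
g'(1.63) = 0.52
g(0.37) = 0.05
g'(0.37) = -4.52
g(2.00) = -2.00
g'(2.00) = 2.00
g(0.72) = -1.28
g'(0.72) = -3.12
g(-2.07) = 22.99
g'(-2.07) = -14.28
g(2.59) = -0.12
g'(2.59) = 4.36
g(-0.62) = 6.49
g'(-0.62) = -8.48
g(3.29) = 3.91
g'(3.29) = 7.16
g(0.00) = 2.00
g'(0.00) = -6.00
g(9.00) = 110.00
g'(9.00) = 30.00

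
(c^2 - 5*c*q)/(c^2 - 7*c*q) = (c - 5*q)/(c - 7*q)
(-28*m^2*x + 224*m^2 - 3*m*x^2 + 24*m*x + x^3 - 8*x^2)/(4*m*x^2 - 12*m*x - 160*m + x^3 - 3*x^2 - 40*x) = (-7*m + x)/(x + 5)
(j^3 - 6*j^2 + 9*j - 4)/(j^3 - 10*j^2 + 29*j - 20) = (j - 1)/(j - 5)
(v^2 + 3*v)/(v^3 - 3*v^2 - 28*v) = (v + 3)/(v^2 - 3*v - 28)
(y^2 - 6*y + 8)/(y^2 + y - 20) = (y - 2)/(y + 5)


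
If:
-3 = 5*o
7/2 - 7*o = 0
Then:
No Solution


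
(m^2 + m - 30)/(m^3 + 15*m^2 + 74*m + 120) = (m - 5)/(m^2 + 9*m + 20)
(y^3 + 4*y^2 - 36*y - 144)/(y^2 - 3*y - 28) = (y^2 - 36)/(y - 7)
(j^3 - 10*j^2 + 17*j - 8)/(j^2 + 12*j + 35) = (j^3 - 10*j^2 + 17*j - 8)/(j^2 + 12*j + 35)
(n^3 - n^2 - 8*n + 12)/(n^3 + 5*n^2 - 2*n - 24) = (n - 2)/(n + 4)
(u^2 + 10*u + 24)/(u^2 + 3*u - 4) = (u + 6)/(u - 1)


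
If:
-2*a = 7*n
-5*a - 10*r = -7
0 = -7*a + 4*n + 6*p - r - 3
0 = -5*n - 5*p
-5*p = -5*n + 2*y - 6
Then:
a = -259/415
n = 74/415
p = -74/415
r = 84/83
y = 323/83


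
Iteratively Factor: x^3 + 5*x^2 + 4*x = (x)*(x^2 + 5*x + 4) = x*(x + 4)*(x + 1)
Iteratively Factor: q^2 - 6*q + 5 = (q - 5)*(q - 1)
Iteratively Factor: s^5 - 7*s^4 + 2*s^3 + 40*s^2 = (s)*(s^4 - 7*s^3 + 2*s^2 + 40*s) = s*(s - 4)*(s^3 - 3*s^2 - 10*s) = s*(s - 5)*(s - 4)*(s^2 + 2*s) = s^2*(s - 5)*(s - 4)*(s + 2)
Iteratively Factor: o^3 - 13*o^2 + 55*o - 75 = (o - 3)*(o^2 - 10*o + 25) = (o - 5)*(o - 3)*(o - 5)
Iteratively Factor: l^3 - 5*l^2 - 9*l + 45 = (l - 3)*(l^2 - 2*l - 15) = (l - 3)*(l + 3)*(l - 5)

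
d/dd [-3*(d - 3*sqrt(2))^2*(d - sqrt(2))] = -9*d^2 + 42*sqrt(2)*d - 90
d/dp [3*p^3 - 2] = 9*p^2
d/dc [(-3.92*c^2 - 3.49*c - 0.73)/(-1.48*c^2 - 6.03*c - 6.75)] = (18.4724*c^2 + 50.7592*c + 19.1556)/(2.1904*c^4 + 17.8488*c^3 + 56.3409*c^2 + 81.405*c + 45.5625)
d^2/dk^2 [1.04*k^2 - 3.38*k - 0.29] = 2.08000000000000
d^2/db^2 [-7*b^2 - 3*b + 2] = -14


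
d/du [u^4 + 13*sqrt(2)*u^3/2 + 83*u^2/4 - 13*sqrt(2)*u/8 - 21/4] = 4*u^3 + 39*sqrt(2)*u^2/2 + 83*u/2 - 13*sqrt(2)/8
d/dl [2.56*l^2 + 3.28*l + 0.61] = 5.12*l + 3.28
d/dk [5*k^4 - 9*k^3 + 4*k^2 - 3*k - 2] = 20*k^3 - 27*k^2 + 8*k - 3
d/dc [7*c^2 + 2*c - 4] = 14*c + 2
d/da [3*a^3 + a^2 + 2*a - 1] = 9*a^2 + 2*a + 2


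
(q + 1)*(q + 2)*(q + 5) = q^3 + 8*q^2 + 17*q + 10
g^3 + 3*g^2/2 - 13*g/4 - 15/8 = (g - 3/2)*(g + 1/2)*(g + 5/2)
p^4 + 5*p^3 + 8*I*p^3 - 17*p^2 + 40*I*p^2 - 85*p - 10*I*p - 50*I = (p + 5)*(p + I)*(p + 2*I)*(p + 5*I)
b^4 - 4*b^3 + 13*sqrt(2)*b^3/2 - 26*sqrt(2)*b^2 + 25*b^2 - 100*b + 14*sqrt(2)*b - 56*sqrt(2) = (b - 4)*(b + sqrt(2))*(b + 2*sqrt(2))*(b + 7*sqrt(2)/2)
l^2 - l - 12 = (l - 4)*(l + 3)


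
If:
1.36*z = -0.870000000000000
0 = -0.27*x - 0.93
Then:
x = -3.44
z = -0.64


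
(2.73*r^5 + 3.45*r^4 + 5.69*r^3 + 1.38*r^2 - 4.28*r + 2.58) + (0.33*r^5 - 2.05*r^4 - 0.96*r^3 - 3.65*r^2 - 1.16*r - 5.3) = 3.06*r^5 + 1.4*r^4 + 4.73*r^3 - 2.27*r^2 - 5.44*r - 2.72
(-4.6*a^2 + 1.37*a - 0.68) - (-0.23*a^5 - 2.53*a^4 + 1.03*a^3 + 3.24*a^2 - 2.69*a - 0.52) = 0.23*a^5 + 2.53*a^4 - 1.03*a^3 - 7.84*a^2 + 4.06*a - 0.16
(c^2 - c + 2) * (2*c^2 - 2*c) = 2*c^4 - 4*c^3 + 6*c^2 - 4*c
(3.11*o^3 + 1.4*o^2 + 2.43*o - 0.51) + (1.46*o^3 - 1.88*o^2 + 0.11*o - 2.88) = 4.57*o^3 - 0.48*o^2 + 2.54*o - 3.39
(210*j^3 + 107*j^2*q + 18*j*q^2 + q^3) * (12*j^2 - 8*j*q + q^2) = 2520*j^5 - 396*j^4*q - 430*j^3*q^2 - 25*j^2*q^3 + 10*j*q^4 + q^5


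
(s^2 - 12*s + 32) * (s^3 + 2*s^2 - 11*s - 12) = s^5 - 10*s^4 - 3*s^3 + 184*s^2 - 208*s - 384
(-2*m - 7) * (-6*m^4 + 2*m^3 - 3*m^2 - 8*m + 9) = 12*m^5 + 38*m^4 - 8*m^3 + 37*m^2 + 38*m - 63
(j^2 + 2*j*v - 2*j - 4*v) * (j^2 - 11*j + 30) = j^4 + 2*j^3*v - 13*j^3 - 26*j^2*v + 52*j^2 + 104*j*v - 60*j - 120*v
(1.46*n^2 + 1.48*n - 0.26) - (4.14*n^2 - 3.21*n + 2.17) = -2.68*n^2 + 4.69*n - 2.43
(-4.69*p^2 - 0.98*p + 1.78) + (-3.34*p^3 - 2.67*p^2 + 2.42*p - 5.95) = -3.34*p^3 - 7.36*p^2 + 1.44*p - 4.17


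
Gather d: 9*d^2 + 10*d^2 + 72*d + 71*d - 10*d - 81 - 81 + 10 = 19*d^2 + 133*d - 152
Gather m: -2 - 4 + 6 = 0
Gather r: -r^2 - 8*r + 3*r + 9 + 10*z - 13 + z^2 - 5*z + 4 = -r^2 - 5*r + z^2 + 5*z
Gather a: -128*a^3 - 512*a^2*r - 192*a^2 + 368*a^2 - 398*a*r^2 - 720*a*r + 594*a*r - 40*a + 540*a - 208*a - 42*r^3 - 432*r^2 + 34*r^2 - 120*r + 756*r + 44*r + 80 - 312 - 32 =-128*a^3 + a^2*(176 - 512*r) + a*(-398*r^2 - 126*r + 292) - 42*r^3 - 398*r^2 + 680*r - 264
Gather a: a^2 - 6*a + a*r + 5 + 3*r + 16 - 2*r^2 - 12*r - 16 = a^2 + a*(r - 6) - 2*r^2 - 9*r + 5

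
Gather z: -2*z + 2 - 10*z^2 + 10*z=-10*z^2 + 8*z + 2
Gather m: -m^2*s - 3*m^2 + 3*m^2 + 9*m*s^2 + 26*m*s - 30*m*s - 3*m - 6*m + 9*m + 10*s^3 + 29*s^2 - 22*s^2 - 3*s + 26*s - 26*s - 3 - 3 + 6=-m^2*s + m*(9*s^2 - 4*s) + 10*s^3 + 7*s^2 - 3*s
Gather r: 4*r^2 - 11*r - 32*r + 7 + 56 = 4*r^2 - 43*r + 63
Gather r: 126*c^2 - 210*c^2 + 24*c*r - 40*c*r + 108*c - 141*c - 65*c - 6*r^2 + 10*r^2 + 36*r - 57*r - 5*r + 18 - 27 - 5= -84*c^2 - 98*c + 4*r^2 + r*(-16*c - 26) - 14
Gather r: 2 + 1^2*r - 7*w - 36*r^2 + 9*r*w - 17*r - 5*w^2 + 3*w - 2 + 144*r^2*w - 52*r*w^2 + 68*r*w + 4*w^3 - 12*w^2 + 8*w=r^2*(144*w - 36) + r*(-52*w^2 + 77*w - 16) + 4*w^3 - 17*w^2 + 4*w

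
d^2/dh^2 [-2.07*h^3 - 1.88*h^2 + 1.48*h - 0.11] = -12.42*h - 3.76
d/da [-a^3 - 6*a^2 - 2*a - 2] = -3*a^2 - 12*a - 2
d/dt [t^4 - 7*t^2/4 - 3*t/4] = 4*t^3 - 7*t/2 - 3/4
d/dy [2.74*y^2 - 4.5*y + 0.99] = 5.48*y - 4.5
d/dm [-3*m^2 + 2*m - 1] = 2 - 6*m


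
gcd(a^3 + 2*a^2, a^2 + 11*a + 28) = 1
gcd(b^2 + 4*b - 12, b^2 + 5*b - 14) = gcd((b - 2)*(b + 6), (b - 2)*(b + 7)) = b - 2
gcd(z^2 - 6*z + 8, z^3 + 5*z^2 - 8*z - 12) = z - 2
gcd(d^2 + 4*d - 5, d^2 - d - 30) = d + 5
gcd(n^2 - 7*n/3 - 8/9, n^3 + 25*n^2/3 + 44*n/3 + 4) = n + 1/3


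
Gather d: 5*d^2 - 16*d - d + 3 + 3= 5*d^2 - 17*d + 6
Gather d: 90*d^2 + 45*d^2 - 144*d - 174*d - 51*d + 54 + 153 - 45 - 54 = 135*d^2 - 369*d + 108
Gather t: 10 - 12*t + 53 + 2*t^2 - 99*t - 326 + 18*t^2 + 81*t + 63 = 20*t^2 - 30*t - 200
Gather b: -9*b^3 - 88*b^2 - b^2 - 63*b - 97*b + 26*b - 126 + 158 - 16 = -9*b^3 - 89*b^2 - 134*b + 16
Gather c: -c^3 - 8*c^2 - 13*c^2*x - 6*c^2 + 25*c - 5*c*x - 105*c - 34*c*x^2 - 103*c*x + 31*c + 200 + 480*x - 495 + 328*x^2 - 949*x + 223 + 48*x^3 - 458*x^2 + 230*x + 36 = -c^3 + c^2*(-13*x - 14) + c*(-34*x^2 - 108*x - 49) + 48*x^3 - 130*x^2 - 239*x - 36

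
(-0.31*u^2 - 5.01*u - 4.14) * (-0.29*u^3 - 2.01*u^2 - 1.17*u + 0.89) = 0.0899*u^5 + 2.076*u^4 + 11.6334*u^3 + 13.9072*u^2 + 0.384899999999999*u - 3.6846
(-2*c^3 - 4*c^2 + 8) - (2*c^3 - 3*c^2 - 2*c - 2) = -4*c^3 - c^2 + 2*c + 10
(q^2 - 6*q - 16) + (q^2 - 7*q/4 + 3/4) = 2*q^2 - 31*q/4 - 61/4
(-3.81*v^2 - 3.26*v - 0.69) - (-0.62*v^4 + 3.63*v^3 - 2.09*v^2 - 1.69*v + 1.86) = 0.62*v^4 - 3.63*v^3 - 1.72*v^2 - 1.57*v - 2.55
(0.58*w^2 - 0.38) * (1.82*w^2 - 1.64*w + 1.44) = 1.0556*w^4 - 0.9512*w^3 + 0.1436*w^2 + 0.6232*w - 0.5472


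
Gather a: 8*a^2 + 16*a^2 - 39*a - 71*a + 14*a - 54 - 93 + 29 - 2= 24*a^2 - 96*a - 120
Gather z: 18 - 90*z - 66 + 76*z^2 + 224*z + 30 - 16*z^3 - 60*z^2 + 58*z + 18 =-16*z^3 + 16*z^2 + 192*z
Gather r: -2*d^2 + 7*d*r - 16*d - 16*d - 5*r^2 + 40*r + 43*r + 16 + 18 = -2*d^2 - 32*d - 5*r^2 + r*(7*d + 83) + 34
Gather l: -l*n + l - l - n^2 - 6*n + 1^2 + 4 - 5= -l*n - n^2 - 6*n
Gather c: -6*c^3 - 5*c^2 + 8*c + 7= -6*c^3 - 5*c^2 + 8*c + 7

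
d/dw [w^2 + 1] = 2*w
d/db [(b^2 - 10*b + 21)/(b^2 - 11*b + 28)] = -1/(b^2 - 8*b + 16)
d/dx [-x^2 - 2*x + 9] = -2*x - 2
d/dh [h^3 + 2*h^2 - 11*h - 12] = 3*h^2 + 4*h - 11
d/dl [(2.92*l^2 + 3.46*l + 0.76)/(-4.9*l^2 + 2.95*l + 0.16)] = (25.568*l^2 + 8.3824*l - 1.6884)/(24.01*l^4 - 28.91*l^3 + 7.1345*l^2 + 0.944*l + 0.0256)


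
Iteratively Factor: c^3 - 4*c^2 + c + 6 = (c - 2)*(c^2 - 2*c - 3) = (c - 2)*(c + 1)*(c - 3)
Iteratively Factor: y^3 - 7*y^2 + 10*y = (y)*(y^2 - 7*y + 10) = y*(y - 5)*(y - 2)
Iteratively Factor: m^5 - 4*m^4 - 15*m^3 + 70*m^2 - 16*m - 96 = (m - 3)*(m^4 - m^3 - 18*m^2 + 16*m + 32) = (m - 4)*(m - 3)*(m^3 + 3*m^2 - 6*m - 8) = (m - 4)*(m - 3)*(m - 2)*(m^2 + 5*m + 4) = (m - 4)*(m - 3)*(m - 2)*(m + 4)*(m + 1)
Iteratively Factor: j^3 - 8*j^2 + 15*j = (j - 3)*(j^2 - 5*j) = (j - 5)*(j - 3)*(j)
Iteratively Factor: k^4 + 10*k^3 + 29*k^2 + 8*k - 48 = (k + 4)*(k^3 + 6*k^2 + 5*k - 12) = (k + 3)*(k + 4)*(k^2 + 3*k - 4) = (k + 3)*(k + 4)^2*(k - 1)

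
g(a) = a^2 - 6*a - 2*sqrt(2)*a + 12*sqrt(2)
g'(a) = 2*a - 6 - 2*sqrt(2)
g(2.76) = 0.22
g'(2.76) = -3.31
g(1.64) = 5.18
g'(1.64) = -5.55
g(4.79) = -2.37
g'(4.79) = 0.75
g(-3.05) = 53.20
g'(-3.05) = -14.93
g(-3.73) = 63.81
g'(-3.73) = -16.29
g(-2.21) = 41.37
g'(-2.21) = -13.25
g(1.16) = 8.08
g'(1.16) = -6.51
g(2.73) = 0.32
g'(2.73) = -3.37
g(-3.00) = 52.46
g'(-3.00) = -14.83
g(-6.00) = 105.94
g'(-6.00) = -20.83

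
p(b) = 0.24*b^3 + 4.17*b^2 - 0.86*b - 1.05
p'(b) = 0.72*b^2 + 8.34*b - 0.86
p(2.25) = 20.86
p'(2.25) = 21.55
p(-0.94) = 3.24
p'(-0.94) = -8.06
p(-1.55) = 9.41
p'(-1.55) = -12.06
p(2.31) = 22.17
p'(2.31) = 22.25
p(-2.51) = 23.58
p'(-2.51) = -17.26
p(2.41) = 24.46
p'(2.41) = 23.42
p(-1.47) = 8.46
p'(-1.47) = -11.56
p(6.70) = 252.56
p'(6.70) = 87.34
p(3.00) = 40.38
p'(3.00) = 30.64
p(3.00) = 40.38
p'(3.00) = 30.64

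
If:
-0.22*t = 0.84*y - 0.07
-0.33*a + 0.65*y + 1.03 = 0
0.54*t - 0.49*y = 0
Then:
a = 3.25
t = 0.06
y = 0.07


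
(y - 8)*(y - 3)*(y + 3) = y^3 - 8*y^2 - 9*y + 72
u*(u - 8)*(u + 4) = u^3 - 4*u^2 - 32*u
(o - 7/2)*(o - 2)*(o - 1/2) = o^3 - 6*o^2 + 39*o/4 - 7/2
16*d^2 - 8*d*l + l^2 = (-4*d + l)^2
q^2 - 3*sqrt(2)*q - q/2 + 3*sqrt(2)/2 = (q - 1/2)*(q - 3*sqrt(2))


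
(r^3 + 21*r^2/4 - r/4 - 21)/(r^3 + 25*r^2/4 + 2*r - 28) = (r + 3)/(r + 4)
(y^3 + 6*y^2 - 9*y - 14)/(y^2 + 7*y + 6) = (y^2 + 5*y - 14)/(y + 6)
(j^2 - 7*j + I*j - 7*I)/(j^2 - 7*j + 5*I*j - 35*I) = (j + I)/(j + 5*I)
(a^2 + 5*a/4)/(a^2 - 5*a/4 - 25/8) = 2*a/(2*a - 5)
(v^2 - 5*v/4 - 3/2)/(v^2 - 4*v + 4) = (v + 3/4)/(v - 2)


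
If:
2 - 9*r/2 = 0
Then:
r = 4/9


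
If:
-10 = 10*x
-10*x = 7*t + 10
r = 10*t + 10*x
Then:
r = -10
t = 0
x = -1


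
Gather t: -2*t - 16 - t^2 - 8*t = -t^2 - 10*t - 16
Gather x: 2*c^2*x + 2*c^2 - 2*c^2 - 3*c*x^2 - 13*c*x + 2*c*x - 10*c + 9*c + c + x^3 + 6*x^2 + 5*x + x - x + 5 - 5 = x^3 + x^2*(6 - 3*c) + x*(2*c^2 - 11*c + 5)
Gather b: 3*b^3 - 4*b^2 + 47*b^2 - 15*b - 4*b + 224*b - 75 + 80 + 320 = 3*b^3 + 43*b^2 + 205*b + 325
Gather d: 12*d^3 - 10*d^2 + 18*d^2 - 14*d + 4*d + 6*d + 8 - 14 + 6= 12*d^3 + 8*d^2 - 4*d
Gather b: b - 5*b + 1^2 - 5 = -4*b - 4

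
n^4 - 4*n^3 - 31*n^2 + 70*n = n*(n - 7)*(n - 2)*(n + 5)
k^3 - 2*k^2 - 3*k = k*(k - 3)*(k + 1)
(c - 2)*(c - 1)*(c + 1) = c^3 - 2*c^2 - c + 2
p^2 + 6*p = p*(p + 6)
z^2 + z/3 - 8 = (z - 8/3)*(z + 3)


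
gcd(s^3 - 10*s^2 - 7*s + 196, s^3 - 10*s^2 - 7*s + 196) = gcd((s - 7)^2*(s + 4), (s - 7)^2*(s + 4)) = s^3 - 10*s^2 - 7*s + 196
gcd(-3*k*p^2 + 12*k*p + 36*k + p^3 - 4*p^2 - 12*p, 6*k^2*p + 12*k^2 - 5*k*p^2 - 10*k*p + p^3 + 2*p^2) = -3*k*p - 6*k + p^2 + 2*p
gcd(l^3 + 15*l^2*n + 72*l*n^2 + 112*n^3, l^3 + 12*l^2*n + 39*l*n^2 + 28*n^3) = l^2 + 11*l*n + 28*n^2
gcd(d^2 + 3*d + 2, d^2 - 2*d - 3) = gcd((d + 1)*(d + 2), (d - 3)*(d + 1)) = d + 1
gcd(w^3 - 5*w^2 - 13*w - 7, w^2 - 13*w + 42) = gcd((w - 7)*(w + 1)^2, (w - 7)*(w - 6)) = w - 7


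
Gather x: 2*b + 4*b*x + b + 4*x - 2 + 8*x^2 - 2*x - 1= 3*b + 8*x^2 + x*(4*b + 2) - 3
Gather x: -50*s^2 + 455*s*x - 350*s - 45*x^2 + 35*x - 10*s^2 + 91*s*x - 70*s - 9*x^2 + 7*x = -60*s^2 - 420*s - 54*x^2 + x*(546*s + 42)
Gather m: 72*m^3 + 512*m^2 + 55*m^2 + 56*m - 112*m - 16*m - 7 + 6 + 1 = 72*m^3 + 567*m^2 - 72*m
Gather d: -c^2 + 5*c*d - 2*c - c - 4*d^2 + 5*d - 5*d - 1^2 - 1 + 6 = -c^2 + 5*c*d - 3*c - 4*d^2 + 4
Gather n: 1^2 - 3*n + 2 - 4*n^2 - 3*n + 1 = -4*n^2 - 6*n + 4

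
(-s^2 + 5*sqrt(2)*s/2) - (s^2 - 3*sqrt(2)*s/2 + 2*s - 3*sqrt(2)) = -2*s^2 - 2*s + 4*sqrt(2)*s + 3*sqrt(2)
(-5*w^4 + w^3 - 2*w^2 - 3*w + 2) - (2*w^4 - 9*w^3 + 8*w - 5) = -7*w^4 + 10*w^3 - 2*w^2 - 11*w + 7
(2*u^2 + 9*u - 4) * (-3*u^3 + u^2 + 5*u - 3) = -6*u^5 - 25*u^4 + 31*u^3 + 35*u^2 - 47*u + 12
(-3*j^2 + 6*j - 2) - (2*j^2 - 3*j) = -5*j^2 + 9*j - 2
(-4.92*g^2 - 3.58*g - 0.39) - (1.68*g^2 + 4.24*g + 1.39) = -6.6*g^2 - 7.82*g - 1.78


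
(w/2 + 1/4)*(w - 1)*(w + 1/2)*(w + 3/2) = w^4/2 + 3*w^3/4 - 3*w^2/8 - 11*w/16 - 3/16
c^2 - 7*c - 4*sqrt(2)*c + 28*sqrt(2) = (c - 7)*(c - 4*sqrt(2))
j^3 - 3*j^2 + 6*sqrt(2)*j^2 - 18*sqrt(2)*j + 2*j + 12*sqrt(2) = (j - 2)*(j - 1)*(j + 6*sqrt(2))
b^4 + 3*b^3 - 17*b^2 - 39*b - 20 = (b - 4)*(b + 1)^2*(b + 5)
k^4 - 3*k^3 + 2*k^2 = k^2*(k - 2)*(k - 1)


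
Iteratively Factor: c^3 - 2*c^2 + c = (c)*(c^2 - 2*c + 1) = c*(c - 1)*(c - 1)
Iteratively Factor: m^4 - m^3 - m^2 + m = (m - 1)*(m^3 - m) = (m - 1)^2*(m^2 + m) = m*(m - 1)^2*(m + 1)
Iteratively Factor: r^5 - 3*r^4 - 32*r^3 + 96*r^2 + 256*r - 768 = (r + 4)*(r^4 - 7*r^3 - 4*r^2 + 112*r - 192) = (r - 3)*(r + 4)*(r^3 - 4*r^2 - 16*r + 64) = (r - 3)*(r + 4)^2*(r^2 - 8*r + 16) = (r - 4)*(r - 3)*(r + 4)^2*(r - 4)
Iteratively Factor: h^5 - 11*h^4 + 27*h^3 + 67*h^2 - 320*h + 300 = (h - 2)*(h^4 - 9*h^3 + 9*h^2 + 85*h - 150) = (h - 5)*(h - 2)*(h^3 - 4*h^2 - 11*h + 30) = (h - 5)^2*(h - 2)*(h^2 + h - 6) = (h - 5)^2*(h - 2)^2*(h + 3)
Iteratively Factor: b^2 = (b)*(b)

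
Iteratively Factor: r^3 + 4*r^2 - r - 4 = (r - 1)*(r^2 + 5*r + 4) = (r - 1)*(r + 4)*(r + 1)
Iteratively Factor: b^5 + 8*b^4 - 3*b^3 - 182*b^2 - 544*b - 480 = (b + 4)*(b^4 + 4*b^3 - 19*b^2 - 106*b - 120) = (b + 2)*(b + 4)*(b^3 + 2*b^2 - 23*b - 60) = (b + 2)*(b + 3)*(b + 4)*(b^2 - b - 20) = (b - 5)*(b + 2)*(b + 3)*(b + 4)*(b + 4)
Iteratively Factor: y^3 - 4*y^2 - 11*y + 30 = (y + 3)*(y^2 - 7*y + 10) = (y - 2)*(y + 3)*(y - 5)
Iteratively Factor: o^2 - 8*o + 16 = (o - 4)*(o - 4)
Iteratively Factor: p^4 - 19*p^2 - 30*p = (p + 2)*(p^3 - 2*p^2 - 15*p) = p*(p + 2)*(p^2 - 2*p - 15) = p*(p + 2)*(p + 3)*(p - 5)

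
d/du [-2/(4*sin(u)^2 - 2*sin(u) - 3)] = 4*(4*sin(u) - 1)*cos(u)/(-4*sin(u)^2 + 2*sin(u) + 3)^2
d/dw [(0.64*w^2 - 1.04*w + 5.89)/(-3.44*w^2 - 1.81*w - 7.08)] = (-4.736*w^2 + 31.4608*w + 18.0241)/(11.8336*w^4 + 12.4528*w^3 + 51.9865*w^2 + 25.6296*w + 50.1264)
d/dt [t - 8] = 1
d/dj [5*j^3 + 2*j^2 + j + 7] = 15*j^2 + 4*j + 1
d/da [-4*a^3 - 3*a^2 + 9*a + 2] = -12*a^2 - 6*a + 9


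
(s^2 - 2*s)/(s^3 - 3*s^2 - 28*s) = (2 - s)/(-s^2 + 3*s + 28)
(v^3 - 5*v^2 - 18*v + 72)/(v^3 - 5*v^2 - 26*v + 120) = (v^2 + v - 12)/(v^2 + v - 20)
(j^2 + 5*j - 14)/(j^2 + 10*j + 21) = (j - 2)/(j + 3)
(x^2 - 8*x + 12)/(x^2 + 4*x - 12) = (x - 6)/(x + 6)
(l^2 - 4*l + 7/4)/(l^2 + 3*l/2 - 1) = (l - 7/2)/(l + 2)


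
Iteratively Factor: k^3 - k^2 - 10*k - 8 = (k + 2)*(k^2 - 3*k - 4) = (k - 4)*(k + 2)*(k + 1)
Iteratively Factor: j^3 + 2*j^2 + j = (j)*(j^2 + 2*j + 1) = j*(j + 1)*(j + 1)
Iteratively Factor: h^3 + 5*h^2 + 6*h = (h + 2)*(h^2 + 3*h) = h*(h + 2)*(h + 3)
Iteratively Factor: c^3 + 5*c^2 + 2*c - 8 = (c + 2)*(c^2 + 3*c - 4) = (c + 2)*(c + 4)*(c - 1)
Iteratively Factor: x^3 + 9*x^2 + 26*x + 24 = (x + 4)*(x^2 + 5*x + 6) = (x + 3)*(x + 4)*(x + 2)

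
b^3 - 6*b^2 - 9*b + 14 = (b - 7)*(b - 1)*(b + 2)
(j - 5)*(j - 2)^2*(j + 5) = j^4 - 4*j^3 - 21*j^2 + 100*j - 100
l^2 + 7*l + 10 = (l + 2)*(l + 5)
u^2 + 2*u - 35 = (u - 5)*(u + 7)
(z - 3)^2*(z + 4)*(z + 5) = z^4 + 3*z^3 - 25*z^2 - 39*z + 180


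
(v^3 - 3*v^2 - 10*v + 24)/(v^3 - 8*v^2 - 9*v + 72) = (v^2 - 6*v + 8)/(v^2 - 11*v + 24)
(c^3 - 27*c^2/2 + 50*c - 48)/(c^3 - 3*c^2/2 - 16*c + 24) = (c - 8)/(c + 4)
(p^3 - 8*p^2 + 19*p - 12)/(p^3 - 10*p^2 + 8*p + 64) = (p^2 - 4*p + 3)/(p^2 - 6*p - 16)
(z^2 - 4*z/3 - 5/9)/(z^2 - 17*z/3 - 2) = (z - 5/3)/(z - 6)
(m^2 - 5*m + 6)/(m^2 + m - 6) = (m - 3)/(m + 3)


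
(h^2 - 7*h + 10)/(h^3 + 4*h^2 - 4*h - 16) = (h - 5)/(h^2 + 6*h + 8)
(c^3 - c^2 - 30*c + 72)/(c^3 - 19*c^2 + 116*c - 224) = (c^2 + 3*c - 18)/(c^2 - 15*c + 56)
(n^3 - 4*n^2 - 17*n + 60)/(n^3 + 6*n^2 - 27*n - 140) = (n - 3)/(n + 7)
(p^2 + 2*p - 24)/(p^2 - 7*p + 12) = (p + 6)/(p - 3)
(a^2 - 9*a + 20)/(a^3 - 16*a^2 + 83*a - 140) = 1/(a - 7)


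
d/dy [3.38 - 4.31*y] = -4.31000000000000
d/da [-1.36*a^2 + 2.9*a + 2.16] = 2.9 - 2.72*a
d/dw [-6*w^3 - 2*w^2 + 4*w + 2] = -18*w^2 - 4*w + 4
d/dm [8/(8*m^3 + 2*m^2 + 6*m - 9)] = 16*(-12*m^2 - 2*m - 3)/(8*m^3 + 2*m^2 + 6*m - 9)^2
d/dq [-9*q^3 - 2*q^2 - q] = -27*q^2 - 4*q - 1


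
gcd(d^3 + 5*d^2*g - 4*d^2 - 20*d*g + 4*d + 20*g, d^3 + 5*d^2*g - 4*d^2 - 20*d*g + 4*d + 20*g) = d^3 + 5*d^2*g - 4*d^2 - 20*d*g + 4*d + 20*g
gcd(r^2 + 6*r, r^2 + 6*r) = r^2 + 6*r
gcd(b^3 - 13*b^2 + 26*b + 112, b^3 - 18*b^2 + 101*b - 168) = b^2 - 15*b + 56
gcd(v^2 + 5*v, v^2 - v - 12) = 1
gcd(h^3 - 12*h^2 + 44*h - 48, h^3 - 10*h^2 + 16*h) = h - 2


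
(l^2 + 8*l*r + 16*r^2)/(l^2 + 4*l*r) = (l + 4*r)/l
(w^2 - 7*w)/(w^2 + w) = (w - 7)/(w + 1)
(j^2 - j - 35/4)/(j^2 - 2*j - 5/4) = (-4*j^2 + 4*j + 35)/(-4*j^2 + 8*j + 5)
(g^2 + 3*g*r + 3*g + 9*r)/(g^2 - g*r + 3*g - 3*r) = (-g - 3*r)/(-g + r)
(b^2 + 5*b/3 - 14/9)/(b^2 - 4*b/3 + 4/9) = (3*b + 7)/(3*b - 2)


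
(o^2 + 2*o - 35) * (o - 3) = o^3 - o^2 - 41*o + 105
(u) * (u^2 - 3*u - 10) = u^3 - 3*u^2 - 10*u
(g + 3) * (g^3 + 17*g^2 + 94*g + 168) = g^4 + 20*g^3 + 145*g^2 + 450*g + 504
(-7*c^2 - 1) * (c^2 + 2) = -7*c^4 - 15*c^2 - 2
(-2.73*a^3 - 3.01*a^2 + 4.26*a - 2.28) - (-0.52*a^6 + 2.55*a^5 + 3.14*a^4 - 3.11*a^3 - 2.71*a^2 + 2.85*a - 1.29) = 0.52*a^6 - 2.55*a^5 - 3.14*a^4 + 0.38*a^3 - 0.3*a^2 + 1.41*a - 0.99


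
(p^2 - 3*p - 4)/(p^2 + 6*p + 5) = (p - 4)/(p + 5)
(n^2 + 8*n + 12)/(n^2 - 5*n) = (n^2 + 8*n + 12)/(n*(n - 5))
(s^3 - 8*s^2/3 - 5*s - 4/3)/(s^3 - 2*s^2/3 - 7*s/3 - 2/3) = (s - 4)/(s - 2)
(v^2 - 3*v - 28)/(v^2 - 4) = (v^2 - 3*v - 28)/(v^2 - 4)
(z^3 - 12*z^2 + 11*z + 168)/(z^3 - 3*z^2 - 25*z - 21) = (z - 8)/(z + 1)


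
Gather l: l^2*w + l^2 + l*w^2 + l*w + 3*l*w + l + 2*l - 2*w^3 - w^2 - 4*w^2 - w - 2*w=l^2*(w + 1) + l*(w^2 + 4*w + 3) - 2*w^3 - 5*w^2 - 3*w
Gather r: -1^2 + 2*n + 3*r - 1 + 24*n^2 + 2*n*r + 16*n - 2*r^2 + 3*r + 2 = 24*n^2 + 18*n - 2*r^2 + r*(2*n + 6)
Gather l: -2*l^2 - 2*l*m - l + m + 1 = -2*l^2 + l*(-2*m - 1) + m + 1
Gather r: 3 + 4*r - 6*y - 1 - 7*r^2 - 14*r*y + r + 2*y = -7*r^2 + r*(5 - 14*y) - 4*y + 2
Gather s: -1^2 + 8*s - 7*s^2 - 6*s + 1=-7*s^2 + 2*s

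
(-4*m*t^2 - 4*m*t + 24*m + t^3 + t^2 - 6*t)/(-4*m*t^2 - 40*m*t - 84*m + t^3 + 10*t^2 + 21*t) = (t - 2)/(t + 7)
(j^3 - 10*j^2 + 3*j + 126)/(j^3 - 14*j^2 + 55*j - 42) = (j + 3)/(j - 1)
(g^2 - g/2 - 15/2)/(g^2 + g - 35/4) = 2*(2*g^2 - g - 15)/(4*g^2 + 4*g - 35)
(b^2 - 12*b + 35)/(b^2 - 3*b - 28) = (b - 5)/(b + 4)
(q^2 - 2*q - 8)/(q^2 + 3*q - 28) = (q + 2)/(q + 7)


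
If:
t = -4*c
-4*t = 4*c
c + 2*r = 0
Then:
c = 0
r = 0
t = 0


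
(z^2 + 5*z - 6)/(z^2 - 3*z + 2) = (z + 6)/(z - 2)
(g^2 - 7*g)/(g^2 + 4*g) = (g - 7)/(g + 4)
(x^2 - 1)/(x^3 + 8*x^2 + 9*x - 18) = (x + 1)/(x^2 + 9*x + 18)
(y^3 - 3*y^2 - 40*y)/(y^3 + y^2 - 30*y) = (y^2 - 3*y - 40)/(y^2 + y - 30)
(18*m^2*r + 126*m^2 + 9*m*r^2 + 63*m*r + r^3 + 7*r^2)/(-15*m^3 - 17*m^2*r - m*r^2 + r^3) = (6*m*r + 42*m + r^2 + 7*r)/(-5*m^2 - 4*m*r + r^2)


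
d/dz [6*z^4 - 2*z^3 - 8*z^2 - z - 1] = 24*z^3 - 6*z^2 - 16*z - 1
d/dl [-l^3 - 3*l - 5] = -3*l^2 - 3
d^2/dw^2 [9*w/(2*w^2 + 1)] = 36*w*(2*w^2 - 3)/(2*w^2 + 1)^3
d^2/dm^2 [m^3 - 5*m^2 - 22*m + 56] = 6*m - 10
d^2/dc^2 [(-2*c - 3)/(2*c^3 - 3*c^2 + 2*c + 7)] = 2*(-24*c^5 - 36*c^4 + 134*c^3 + 51*c^2 + 54*c - 47)/(8*c^9 - 36*c^8 + 78*c^7 - 15*c^6 - 174*c^5 + 321*c^4 + 50*c^3 - 357*c^2 + 294*c + 343)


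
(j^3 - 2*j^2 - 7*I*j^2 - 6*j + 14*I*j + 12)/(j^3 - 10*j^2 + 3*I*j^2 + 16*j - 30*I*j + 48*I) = (j^2 - 7*I*j - 6)/(j^2 + j*(-8 + 3*I) - 24*I)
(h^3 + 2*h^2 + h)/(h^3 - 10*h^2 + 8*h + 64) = h*(h^2 + 2*h + 1)/(h^3 - 10*h^2 + 8*h + 64)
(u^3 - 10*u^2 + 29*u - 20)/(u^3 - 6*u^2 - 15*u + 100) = (u^2 - 5*u + 4)/(u^2 - u - 20)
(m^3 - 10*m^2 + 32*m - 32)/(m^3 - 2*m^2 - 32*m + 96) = (m - 2)/(m + 6)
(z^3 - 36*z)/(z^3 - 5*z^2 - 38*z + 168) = z*(z - 6)/(z^2 - 11*z + 28)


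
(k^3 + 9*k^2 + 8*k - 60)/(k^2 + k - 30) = (k^2 + 3*k - 10)/(k - 5)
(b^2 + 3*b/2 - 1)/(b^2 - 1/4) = 2*(b + 2)/(2*b + 1)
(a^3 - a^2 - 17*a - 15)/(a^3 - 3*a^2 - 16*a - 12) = (a^2 - 2*a - 15)/(a^2 - 4*a - 12)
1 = 1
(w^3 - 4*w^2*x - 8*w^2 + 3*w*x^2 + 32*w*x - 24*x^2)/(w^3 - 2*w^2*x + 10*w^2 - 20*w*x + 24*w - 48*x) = (w^3 - 4*w^2*x - 8*w^2 + 3*w*x^2 + 32*w*x - 24*x^2)/(w^3 - 2*w^2*x + 10*w^2 - 20*w*x + 24*w - 48*x)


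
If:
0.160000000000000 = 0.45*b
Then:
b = 0.36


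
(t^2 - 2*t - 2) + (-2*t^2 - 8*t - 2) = -t^2 - 10*t - 4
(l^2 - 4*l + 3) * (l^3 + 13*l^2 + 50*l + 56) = l^5 + 9*l^4 + l^3 - 105*l^2 - 74*l + 168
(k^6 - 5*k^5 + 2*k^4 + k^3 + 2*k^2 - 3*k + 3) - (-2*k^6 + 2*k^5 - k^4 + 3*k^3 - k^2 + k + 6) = 3*k^6 - 7*k^5 + 3*k^4 - 2*k^3 + 3*k^2 - 4*k - 3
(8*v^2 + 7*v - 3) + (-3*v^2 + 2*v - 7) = 5*v^2 + 9*v - 10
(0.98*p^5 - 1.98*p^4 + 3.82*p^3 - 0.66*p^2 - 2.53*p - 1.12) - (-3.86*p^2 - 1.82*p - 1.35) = 0.98*p^5 - 1.98*p^4 + 3.82*p^3 + 3.2*p^2 - 0.71*p + 0.23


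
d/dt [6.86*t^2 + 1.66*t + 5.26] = 13.72*t + 1.66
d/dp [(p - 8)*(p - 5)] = 2*p - 13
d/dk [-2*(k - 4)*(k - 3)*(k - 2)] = -6*k^2 + 36*k - 52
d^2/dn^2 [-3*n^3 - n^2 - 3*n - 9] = -18*n - 2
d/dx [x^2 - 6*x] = 2*x - 6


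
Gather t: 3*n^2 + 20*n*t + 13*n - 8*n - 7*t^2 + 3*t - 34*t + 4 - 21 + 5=3*n^2 + 5*n - 7*t^2 + t*(20*n - 31) - 12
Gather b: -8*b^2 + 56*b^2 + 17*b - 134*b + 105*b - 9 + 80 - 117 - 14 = 48*b^2 - 12*b - 60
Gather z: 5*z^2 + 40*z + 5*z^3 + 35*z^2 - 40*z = 5*z^3 + 40*z^2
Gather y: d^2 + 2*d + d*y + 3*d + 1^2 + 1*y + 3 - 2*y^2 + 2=d^2 + 5*d - 2*y^2 + y*(d + 1) + 6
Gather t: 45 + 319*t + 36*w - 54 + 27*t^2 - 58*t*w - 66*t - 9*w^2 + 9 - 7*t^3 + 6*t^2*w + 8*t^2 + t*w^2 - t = -7*t^3 + t^2*(6*w + 35) + t*(w^2 - 58*w + 252) - 9*w^2 + 36*w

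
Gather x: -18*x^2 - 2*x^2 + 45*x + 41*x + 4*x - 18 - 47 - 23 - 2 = -20*x^2 + 90*x - 90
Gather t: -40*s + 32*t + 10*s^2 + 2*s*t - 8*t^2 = 10*s^2 - 40*s - 8*t^2 + t*(2*s + 32)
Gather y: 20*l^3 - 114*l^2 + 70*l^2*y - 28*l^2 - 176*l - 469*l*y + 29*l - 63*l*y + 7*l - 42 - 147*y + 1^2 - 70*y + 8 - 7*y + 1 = 20*l^3 - 142*l^2 - 140*l + y*(70*l^2 - 532*l - 224) - 32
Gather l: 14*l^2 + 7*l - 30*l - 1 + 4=14*l^2 - 23*l + 3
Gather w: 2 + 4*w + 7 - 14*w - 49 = -10*w - 40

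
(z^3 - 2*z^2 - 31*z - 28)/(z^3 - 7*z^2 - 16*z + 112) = (z + 1)/(z - 4)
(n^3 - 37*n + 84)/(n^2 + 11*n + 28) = (n^2 - 7*n + 12)/(n + 4)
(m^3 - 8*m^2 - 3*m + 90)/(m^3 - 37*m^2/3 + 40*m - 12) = 3*(m^2 - 2*m - 15)/(3*m^2 - 19*m + 6)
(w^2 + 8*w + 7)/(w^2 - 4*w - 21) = (w^2 + 8*w + 7)/(w^2 - 4*w - 21)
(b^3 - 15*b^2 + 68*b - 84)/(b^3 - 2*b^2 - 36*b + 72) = (b - 7)/(b + 6)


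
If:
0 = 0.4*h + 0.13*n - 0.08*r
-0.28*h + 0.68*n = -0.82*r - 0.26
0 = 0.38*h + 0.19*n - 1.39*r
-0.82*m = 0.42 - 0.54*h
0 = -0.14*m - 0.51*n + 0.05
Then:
No Solution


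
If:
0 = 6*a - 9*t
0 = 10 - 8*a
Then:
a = 5/4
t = 5/6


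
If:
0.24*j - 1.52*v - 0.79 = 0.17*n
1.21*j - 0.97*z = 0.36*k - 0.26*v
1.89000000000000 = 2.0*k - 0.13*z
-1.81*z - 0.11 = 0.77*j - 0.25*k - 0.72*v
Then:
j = 0.232287661004293*z + 0.259257980212806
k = 0.065*z + 0.945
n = -24.1685471455709*z - 5.19228562957757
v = 2.73973819301848*z + 0.101914784394251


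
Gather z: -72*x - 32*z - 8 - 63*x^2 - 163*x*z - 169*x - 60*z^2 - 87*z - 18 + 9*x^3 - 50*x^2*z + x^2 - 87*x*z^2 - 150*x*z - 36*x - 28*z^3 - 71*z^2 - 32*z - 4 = 9*x^3 - 62*x^2 - 277*x - 28*z^3 + z^2*(-87*x - 131) + z*(-50*x^2 - 313*x - 151) - 30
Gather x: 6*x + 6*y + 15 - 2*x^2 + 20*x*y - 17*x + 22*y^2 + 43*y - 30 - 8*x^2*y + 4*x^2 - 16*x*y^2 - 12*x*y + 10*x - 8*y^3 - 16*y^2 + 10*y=x^2*(2 - 8*y) + x*(-16*y^2 + 8*y - 1) - 8*y^3 + 6*y^2 + 59*y - 15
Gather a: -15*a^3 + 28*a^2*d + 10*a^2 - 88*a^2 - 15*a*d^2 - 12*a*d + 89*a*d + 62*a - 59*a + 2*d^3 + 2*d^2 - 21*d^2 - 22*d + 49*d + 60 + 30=-15*a^3 + a^2*(28*d - 78) + a*(-15*d^2 + 77*d + 3) + 2*d^3 - 19*d^2 + 27*d + 90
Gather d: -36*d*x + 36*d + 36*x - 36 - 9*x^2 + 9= d*(36 - 36*x) - 9*x^2 + 36*x - 27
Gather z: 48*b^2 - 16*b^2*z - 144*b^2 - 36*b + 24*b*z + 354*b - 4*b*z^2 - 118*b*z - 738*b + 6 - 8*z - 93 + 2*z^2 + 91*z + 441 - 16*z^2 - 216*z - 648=-96*b^2 - 420*b + z^2*(-4*b - 14) + z*(-16*b^2 - 94*b - 133) - 294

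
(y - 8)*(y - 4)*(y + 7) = y^3 - 5*y^2 - 52*y + 224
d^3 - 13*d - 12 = (d - 4)*(d + 1)*(d + 3)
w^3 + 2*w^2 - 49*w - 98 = (w - 7)*(w + 2)*(w + 7)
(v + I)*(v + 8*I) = v^2 + 9*I*v - 8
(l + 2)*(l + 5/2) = l^2 + 9*l/2 + 5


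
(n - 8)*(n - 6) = n^2 - 14*n + 48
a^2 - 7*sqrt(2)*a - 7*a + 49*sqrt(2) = (a - 7)*(a - 7*sqrt(2))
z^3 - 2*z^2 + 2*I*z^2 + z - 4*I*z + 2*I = (z - 1)^2*(z + 2*I)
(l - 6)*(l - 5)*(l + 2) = l^3 - 9*l^2 + 8*l + 60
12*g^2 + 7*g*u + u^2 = (3*g + u)*(4*g + u)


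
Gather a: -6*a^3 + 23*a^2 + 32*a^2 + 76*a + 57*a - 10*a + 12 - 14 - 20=-6*a^3 + 55*a^2 + 123*a - 22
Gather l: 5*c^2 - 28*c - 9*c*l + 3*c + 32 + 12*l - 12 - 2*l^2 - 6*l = 5*c^2 - 25*c - 2*l^2 + l*(6 - 9*c) + 20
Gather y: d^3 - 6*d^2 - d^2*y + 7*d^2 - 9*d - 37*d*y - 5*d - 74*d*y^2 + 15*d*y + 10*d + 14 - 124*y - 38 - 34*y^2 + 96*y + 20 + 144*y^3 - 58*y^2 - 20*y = d^3 + d^2 - 4*d + 144*y^3 + y^2*(-74*d - 92) + y*(-d^2 - 22*d - 48) - 4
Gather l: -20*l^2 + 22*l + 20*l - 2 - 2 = -20*l^2 + 42*l - 4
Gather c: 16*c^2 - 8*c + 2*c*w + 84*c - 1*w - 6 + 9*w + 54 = 16*c^2 + c*(2*w + 76) + 8*w + 48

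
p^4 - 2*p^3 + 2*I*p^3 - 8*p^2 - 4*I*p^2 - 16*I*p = p*(p - 4)*(p + 2)*(p + 2*I)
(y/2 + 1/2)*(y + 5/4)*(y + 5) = y^3/2 + 29*y^2/8 + 25*y/4 + 25/8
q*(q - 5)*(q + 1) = q^3 - 4*q^2 - 5*q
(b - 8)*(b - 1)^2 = b^3 - 10*b^2 + 17*b - 8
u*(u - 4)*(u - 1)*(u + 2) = u^4 - 3*u^3 - 6*u^2 + 8*u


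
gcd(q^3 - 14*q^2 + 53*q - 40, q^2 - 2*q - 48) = q - 8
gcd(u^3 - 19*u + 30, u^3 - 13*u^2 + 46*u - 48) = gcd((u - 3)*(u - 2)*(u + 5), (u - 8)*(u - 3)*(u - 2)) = u^2 - 5*u + 6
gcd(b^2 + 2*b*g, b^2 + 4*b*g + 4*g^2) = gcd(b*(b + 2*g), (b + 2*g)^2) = b + 2*g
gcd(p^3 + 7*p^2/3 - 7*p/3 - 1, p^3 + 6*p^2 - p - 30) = p + 3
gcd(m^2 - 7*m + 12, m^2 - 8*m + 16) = m - 4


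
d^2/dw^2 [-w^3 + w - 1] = -6*w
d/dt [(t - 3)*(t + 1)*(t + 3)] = 3*t^2 + 2*t - 9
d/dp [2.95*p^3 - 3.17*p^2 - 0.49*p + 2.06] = 8.85*p^2 - 6.34*p - 0.49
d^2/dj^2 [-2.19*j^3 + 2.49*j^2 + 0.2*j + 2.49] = 4.98 - 13.14*j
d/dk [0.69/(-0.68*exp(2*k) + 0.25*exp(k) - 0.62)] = (0.9384*exp(k) - 0.1725)*exp(k)/(0.68*exp(2*k) - 0.25*exp(k) + 0.62)^2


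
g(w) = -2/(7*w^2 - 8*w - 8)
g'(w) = -2*(8 - 14*w)/(7*w^2 - 8*w - 8)^2 = 4*(7*w - 4)/(-7*w^2 + 8*w + 8)^2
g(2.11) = -0.32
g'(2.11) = 1.09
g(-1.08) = -0.23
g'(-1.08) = -0.60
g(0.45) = 0.20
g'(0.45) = -0.03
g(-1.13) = -0.20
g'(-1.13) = -0.48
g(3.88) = -0.03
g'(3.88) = 0.02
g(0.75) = 0.20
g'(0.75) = 0.05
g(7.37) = -0.01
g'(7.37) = 0.00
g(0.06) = 0.24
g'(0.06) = -0.20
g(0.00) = 0.25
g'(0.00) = -0.25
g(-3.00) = -0.03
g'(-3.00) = -0.02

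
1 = 1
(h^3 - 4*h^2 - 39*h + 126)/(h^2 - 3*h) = h - 1 - 42/h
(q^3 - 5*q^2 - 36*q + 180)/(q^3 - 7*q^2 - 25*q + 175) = (q^2 - 36)/(q^2 - 2*q - 35)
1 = 1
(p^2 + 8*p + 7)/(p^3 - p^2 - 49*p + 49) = (p + 1)/(p^2 - 8*p + 7)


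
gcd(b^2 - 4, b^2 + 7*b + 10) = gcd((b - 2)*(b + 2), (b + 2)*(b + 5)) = b + 2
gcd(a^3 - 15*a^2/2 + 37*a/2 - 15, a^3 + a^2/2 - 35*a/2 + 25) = a^2 - 9*a/2 + 5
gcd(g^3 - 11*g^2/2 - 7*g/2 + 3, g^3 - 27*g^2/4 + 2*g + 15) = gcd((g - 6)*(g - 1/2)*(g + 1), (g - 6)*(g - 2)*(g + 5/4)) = g - 6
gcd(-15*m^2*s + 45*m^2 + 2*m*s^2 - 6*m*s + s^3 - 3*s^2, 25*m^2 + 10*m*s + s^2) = 5*m + s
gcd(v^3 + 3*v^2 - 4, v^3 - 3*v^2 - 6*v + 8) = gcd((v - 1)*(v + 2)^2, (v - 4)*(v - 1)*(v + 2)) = v^2 + v - 2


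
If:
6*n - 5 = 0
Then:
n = 5/6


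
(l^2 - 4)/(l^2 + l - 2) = (l - 2)/(l - 1)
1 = 1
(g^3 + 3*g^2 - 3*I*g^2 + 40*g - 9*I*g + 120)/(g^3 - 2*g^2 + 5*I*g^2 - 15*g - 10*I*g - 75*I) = (g - 8*I)/(g - 5)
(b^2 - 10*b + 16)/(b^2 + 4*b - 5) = (b^2 - 10*b + 16)/(b^2 + 4*b - 5)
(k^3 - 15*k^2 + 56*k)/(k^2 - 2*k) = (k^2 - 15*k + 56)/(k - 2)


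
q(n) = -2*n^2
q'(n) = -4*n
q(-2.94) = -17.29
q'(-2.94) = 11.76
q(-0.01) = -0.00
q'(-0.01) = 0.04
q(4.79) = -45.89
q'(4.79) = -19.16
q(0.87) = -1.51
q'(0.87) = -3.48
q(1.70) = -5.78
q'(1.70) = -6.80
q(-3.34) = -22.31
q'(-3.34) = 13.36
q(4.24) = -35.96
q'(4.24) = -16.96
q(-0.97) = -1.88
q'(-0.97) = 3.88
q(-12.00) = -288.00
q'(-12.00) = 48.00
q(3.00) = -18.00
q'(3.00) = -12.00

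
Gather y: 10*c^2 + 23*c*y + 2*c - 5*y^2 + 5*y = 10*c^2 + 2*c - 5*y^2 + y*(23*c + 5)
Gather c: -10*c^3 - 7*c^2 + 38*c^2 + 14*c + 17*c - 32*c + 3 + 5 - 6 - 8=-10*c^3 + 31*c^2 - c - 6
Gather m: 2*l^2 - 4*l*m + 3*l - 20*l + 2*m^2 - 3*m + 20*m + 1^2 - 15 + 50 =2*l^2 - 17*l + 2*m^2 + m*(17 - 4*l) + 36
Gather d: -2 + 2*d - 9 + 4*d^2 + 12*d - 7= 4*d^2 + 14*d - 18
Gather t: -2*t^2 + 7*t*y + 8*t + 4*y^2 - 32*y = -2*t^2 + t*(7*y + 8) + 4*y^2 - 32*y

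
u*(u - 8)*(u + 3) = u^3 - 5*u^2 - 24*u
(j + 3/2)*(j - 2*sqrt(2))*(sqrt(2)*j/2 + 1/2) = sqrt(2)*j^3/2 - 3*j^2/2 + 3*sqrt(2)*j^2/4 - 9*j/4 - sqrt(2)*j - 3*sqrt(2)/2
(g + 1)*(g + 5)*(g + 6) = g^3 + 12*g^2 + 41*g + 30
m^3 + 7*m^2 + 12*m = m*(m + 3)*(m + 4)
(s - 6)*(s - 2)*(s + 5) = s^3 - 3*s^2 - 28*s + 60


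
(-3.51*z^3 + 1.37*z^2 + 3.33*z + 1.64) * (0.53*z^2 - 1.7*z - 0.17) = -1.8603*z^5 + 6.6931*z^4 + 0.0326*z^3 - 5.0247*z^2 - 3.3541*z - 0.2788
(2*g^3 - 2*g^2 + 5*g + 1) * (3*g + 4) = 6*g^4 + 2*g^3 + 7*g^2 + 23*g + 4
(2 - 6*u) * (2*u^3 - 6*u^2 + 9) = -12*u^4 + 40*u^3 - 12*u^2 - 54*u + 18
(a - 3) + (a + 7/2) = 2*a + 1/2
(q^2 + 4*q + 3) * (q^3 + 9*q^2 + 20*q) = q^5 + 13*q^4 + 59*q^3 + 107*q^2 + 60*q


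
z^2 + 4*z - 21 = (z - 3)*(z + 7)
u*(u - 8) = u^2 - 8*u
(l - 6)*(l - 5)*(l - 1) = l^3 - 12*l^2 + 41*l - 30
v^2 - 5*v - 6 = (v - 6)*(v + 1)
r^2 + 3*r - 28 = (r - 4)*(r + 7)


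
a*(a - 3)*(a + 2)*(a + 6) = a^4 + 5*a^3 - 12*a^2 - 36*a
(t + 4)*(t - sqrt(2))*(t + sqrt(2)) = t^3 + 4*t^2 - 2*t - 8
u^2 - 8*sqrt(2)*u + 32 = (u - 4*sqrt(2))^2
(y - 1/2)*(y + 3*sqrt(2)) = y^2 - y/2 + 3*sqrt(2)*y - 3*sqrt(2)/2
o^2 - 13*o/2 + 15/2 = (o - 5)*(o - 3/2)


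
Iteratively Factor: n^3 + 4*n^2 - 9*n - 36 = (n - 3)*(n^2 + 7*n + 12) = (n - 3)*(n + 4)*(n + 3)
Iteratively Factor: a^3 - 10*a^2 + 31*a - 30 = (a - 5)*(a^2 - 5*a + 6) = (a - 5)*(a - 2)*(a - 3)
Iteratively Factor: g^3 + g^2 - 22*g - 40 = (g - 5)*(g^2 + 6*g + 8) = (g - 5)*(g + 4)*(g + 2)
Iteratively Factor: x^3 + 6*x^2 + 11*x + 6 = (x + 1)*(x^2 + 5*x + 6) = (x + 1)*(x + 2)*(x + 3)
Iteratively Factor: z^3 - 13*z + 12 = (z + 4)*(z^2 - 4*z + 3) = (z - 1)*(z + 4)*(z - 3)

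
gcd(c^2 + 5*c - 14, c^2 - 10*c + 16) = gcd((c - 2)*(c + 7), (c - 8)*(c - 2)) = c - 2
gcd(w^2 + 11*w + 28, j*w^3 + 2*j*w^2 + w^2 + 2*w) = 1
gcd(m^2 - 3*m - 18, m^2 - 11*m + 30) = m - 6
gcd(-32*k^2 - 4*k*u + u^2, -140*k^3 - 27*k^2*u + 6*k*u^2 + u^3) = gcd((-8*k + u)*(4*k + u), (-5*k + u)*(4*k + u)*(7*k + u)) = 4*k + u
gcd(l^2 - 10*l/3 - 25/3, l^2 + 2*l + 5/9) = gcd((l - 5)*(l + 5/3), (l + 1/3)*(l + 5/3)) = l + 5/3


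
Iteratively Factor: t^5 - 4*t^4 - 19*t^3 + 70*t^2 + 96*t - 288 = (t - 2)*(t^4 - 2*t^3 - 23*t^2 + 24*t + 144) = (t - 2)*(t + 3)*(t^3 - 5*t^2 - 8*t + 48) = (t - 4)*(t - 2)*(t + 3)*(t^2 - t - 12) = (t - 4)*(t - 2)*(t + 3)^2*(t - 4)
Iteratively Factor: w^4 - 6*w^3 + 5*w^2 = (w)*(w^3 - 6*w^2 + 5*w) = w*(w - 1)*(w^2 - 5*w) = w*(w - 5)*(w - 1)*(w)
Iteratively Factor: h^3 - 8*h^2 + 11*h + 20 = (h + 1)*(h^2 - 9*h + 20) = (h - 4)*(h + 1)*(h - 5)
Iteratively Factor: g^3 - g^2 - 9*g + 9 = (g - 3)*(g^2 + 2*g - 3) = (g - 3)*(g - 1)*(g + 3)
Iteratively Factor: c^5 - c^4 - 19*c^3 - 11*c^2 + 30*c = (c - 1)*(c^4 - 19*c^2 - 30*c) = (c - 1)*(c + 2)*(c^3 - 2*c^2 - 15*c) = (c - 5)*(c - 1)*(c + 2)*(c^2 + 3*c) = c*(c - 5)*(c - 1)*(c + 2)*(c + 3)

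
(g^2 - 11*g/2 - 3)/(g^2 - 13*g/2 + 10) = (2*g^2 - 11*g - 6)/(2*g^2 - 13*g + 20)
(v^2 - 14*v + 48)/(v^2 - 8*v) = (v - 6)/v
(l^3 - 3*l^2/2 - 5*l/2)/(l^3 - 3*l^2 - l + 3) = l*(2*l - 5)/(2*(l^2 - 4*l + 3))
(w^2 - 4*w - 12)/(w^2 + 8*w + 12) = (w - 6)/(w + 6)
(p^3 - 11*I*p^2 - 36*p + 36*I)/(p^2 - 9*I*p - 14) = (p^2 - 9*I*p - 18)/(p - 7*I)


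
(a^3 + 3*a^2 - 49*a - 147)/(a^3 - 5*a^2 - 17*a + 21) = (a + 7)/(a - 1)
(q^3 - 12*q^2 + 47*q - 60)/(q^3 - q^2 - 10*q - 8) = (q^2 - 8*q + 15)/(q^2 + 3*q + 2)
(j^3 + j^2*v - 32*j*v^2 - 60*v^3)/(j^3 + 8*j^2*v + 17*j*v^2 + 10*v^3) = (j - 6*v)/(j + v)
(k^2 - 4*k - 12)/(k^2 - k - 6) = (k - 6)/(k - 3)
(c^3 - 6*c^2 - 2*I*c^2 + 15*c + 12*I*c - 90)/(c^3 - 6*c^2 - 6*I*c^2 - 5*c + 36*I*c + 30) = (c + 3*I)/(c - I)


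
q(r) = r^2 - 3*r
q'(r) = 2*r - 3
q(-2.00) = 10.00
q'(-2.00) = -7.00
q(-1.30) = 5.59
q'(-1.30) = -5.60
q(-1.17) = 4.88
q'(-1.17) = -5.34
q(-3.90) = 26.91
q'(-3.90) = -10.80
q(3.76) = 2.86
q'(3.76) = 4.52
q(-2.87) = 16.85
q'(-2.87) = -8.74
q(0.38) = -1.00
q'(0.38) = -2.24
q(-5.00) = 40.00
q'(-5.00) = -13.00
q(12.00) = 108.00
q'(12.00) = 21.00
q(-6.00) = 54.00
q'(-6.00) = -15.00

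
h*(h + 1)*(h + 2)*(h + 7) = h^4 + 10*h^3 + 23*h^2 + 14*h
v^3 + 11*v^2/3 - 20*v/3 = v*(v - 4/3)*(v + 5)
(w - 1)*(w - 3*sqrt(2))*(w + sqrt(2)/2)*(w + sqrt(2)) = w^4 - 3*sqrt(2)*w^3/2 - w^3 - 8*w^2 + 3*sqrt(2)*w^2/2 - 3*sqrt(2)*w + 8*w + 3*sqrt(2)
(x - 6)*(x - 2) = x^2 - 8*x + 12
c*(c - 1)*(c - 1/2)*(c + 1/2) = c^4 - c^3 - c^2/4 + c/4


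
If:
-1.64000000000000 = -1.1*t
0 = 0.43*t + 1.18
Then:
No Solution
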